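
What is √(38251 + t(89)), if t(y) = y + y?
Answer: √38429 ≈ 196.03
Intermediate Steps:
t(y) = 2*y
√(38251 + t(89)) = √(38251 + 2*89) = √(38251 + 178) = √38429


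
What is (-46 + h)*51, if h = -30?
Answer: -3876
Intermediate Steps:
(-46 + h)*51 = (-46 - 30)*51 = -76*51 = -3876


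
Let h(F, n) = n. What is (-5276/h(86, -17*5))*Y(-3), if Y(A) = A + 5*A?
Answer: -94968/85 ≈ -1117.3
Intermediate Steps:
Y(A) = 6*A
(-5276/h(86, -17*5))*Y(-3) = (-5276/((-17*5)))*(6*(-3)) = -5276/(-85)*(-18) = -5276*(-1/85)*(-18) = (5276/85)*(-18) = -94968/85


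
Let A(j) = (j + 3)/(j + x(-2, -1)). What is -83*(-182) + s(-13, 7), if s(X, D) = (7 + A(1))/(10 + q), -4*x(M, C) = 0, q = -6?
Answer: 60435/4 ≈ 15109.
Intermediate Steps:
x(M, C) = 0 (x(M, C) = -¼*0 = 0)
A(j) = (3 + j)/j (A(j) = (j + 3)/(j + 0) = (3 + j)/j)
s(X, D) = 11/4 (s(X, D) = (7 + (3 + 1)/1)/(10 - 6) = (7 + 1*4)/4 = (7 + 4)*(¼) = 11*(¼) = 11/4)
-83*(-182) + s(-13, 7) = -83*(-182) + 11/4 = 15106 + 11/4 = 60435/4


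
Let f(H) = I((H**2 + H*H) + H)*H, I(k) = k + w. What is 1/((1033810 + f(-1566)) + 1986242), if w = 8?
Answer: -1/7675319112 ≈ -1.3029e-10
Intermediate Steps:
I(k) = 8 + k (I(k) = k + 8 = 8 + k)
f(H) = H*(8 + H + 2*H**2) (f(H) = (8 + ((H**2 + H*H) + H))*H = (8 + ((H**2 + H**2) + H))*H = (8 + (2*H**2 + H))*H = (8 + (H + 2*H**2))*H = (8 + H + 2*H**2)*H = H*(8 + H + 2*H**2))
1/((1033810 + f(-1566)) + 1986242) = 1/((1033810 - 1566*(8 - 1566*(1 + 2*(-1566)))) + 1986242) = 1/((1033810 - 1566*(8 - 1566*(1 - 3132))) + 1986242) = 1/((1033810 - 1566*(8 - 1566*(-3131))) + 1986242) = 1/((1033810 - 1566*(8 + 4903146)) + 1986242) = 1/((1033810 - 1566*4903154) + 1986242) = 1/((1033810 - 7678339164) + 1986242) = 1/(-7677305354 + 1986242) = 1/(-7675319112) = -1/7675319112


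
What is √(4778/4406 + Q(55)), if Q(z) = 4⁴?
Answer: √1247684471/2203 ≈ 16.034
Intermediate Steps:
Q(z) = 256
√(4778/4406 + Q(55)) = √(4778/4406 + 256) = √(4778*(1/4406) + 256) = √(2389/2203 + 256) = √(566357/2203) = √1247684471/2203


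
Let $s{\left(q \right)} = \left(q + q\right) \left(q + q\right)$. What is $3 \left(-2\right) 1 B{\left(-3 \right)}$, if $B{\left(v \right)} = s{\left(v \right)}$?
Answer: $-216$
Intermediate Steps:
$s{\left(q \right)} = 4 q^{2}$ ($s{\left(q \right)} = 2 q 2 q = 4 q^{2}$)
$B{\left(v \right)} = 4 v^{2}$
$3 \left(-2\right) 1 B{\left(-3 \right)} = 3 \left(-2\right) 1 \cdot 4 \left(-3\right)^{2} = \left(-6\right) 1 \cdot 4 \cdot 9 = \left(-6\right) 36 = -216$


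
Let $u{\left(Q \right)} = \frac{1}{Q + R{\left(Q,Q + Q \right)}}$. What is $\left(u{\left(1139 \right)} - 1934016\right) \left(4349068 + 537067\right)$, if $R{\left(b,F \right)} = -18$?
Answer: $- \frac{557541932564275}{59} \approx -9.4499 \cdot 10^{12}$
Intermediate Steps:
$u{\left(Q \right)} = \frac{1}{-18 + Q}$ ($u{\left(Q \right)} = \frac{1}{Q - 18} = \frac{1}{-18 + Q}$)
$\left(u{\left(1139 \right)} - 1934016\right) \left(4349068 + 537067\right) = \left(\frac{1}{-18 + 1139} - 1934016\right) \left(4349068 + 537067\right) = \left(\frac{1}{1121} - 1934016\right) 4886135 = \left(- \frac{2168031935}{1121}\right) 4886135 = - \frac{557541932564275}{59}$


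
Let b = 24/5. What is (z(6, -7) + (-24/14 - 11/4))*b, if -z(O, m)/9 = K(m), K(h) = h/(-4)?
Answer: -3396/35 ≈ -97.029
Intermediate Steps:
b = 24/5 (b = 24*(⅕) = 24/5 ≈ 4.8000)
K(h) = -h/4 (K(h) = h*(-¼) = -h/4)
z(O, m) = 9*m/4 (z(O, m) = -(-9)*m/4 = 9*m/4)
(z(6, -7) + (-24/14 - 11/4))*b = ((9/4)*(-7) + (-24/14 - 11/4))*(24/5) = (-63/4 + (-24*1/14 - 11*¼))*(24/5) = (-63/4 + (-12/7 - 11/4))*(24/5) = (-63/4 - 125/28)*(24/5) = -283/14*24/5 = -3396/35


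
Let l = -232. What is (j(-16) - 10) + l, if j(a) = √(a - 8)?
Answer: -242 + 2*I*√6 ≈ -242.0 + 4.899*I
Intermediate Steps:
j(a) = √(-8 + a)
(j(-16) - 10) + l = (√(-8 - 16) - 10) - 232 = (√(-24) - 10) - 232 = (2*I*√6 - 10) - 232 = (-10 + 2*I*√6) - 232 = -242 + 2*I*√6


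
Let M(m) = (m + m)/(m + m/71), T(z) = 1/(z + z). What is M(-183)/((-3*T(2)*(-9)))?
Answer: 71/243 ≈ 0.29218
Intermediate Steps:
T(z) = 1/(2*z)
M(m) = 71/36 (M(m) = (2*m)/(m + m*(1/71)) = (2*m)/(m + m/71) = (2*m)/((72*m/71)) = (2*m)*(71/(72*m)) = 71/36)
M(-183)/((-3*T(2)*(-9))) = 71/(36*((-3/(2*2)*(-9)))) = 71/(36*((-3*¼*(-9)))) = 71/(36*((-¾*(-9)))) = 71/(36*(27/4)) = (71/36)*(4/27) = 71/243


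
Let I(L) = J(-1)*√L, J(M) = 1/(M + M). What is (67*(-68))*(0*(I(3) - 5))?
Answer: 0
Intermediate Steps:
J(M) = 1/(2*M)
I(L) = -√L/2 (I(L) = ((½)/(-1))*√L = ((½)*(-1))*√L = -√L/2)
(67*(-68))*(0*(I(3) - 5)) = (67*(-68))*(0*(-√3/2 - 5)) = -0*(-5 - √3/2) = -4556*0 = 0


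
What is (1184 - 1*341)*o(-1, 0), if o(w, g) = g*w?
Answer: 0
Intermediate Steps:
(1184 - 1*341)*o(-1, 0) = (1184 - 1*341)*(0*(-1)) = (1184 - 341)*0 = 843*0 = 0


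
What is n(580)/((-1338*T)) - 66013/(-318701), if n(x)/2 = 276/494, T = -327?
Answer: 1189006951577/5740278918387 ≈ 0.20713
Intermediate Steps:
n(x) = 276/247 (n(x) = 2*(276/494) = 2*(276*(1/494)) = 2*(138/247) = 276/247)
n(580)/((-1338*T)) - 66013/(-318701) = 276/(247*((-1338*(-327)))) - 66013/(-318701) = (276/247)/437526 - 66013*(-1/318701) = (276/247)*(1/437526) + 66013/318701 = 46/18011487 + 66013/318701 = 1189006951577/5740278918387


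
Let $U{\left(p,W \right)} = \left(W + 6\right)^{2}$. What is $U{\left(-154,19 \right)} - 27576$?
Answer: $-26951$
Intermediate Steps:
$U{\left(p,W \right)} = \left(6 + W\right)^{2}$
$U{\left(-154,19 \right)} - 27576 = \left(6 + 19\right)^{2} - 27576 = 25^{2} - 27576 = 625 - 27576 = -26951$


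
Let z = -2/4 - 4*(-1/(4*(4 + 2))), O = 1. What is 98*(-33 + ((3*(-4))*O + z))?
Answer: -13328/3 ≈ -4442.7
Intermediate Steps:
z = -⅓ (z = -2*¼ - 4/(6*(-4)) = -½ - 4/(-24) = -½ - 4*(-1/24) = -½ + ⅙ = -⅓ ≈ -0.33333)
98*(-33 + ((3*(-4))*O + z)) = 98*(-33 + ((3*(-4))*1 - ⅓)) = 98*(-33 + (-12*1 - ⅓)) = 98*(-33 + (-12 - ⅓)) = 98*(-33 - 37/3) = 98*(-136/3) = -13328/3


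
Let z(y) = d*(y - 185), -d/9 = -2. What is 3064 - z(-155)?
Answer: 9184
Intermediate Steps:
d = 18 (d = -9*(-2) = 18)
z(y) = -3330 + 18*y (z(y) = 18*(y - 185) = 18*(-185 + y) = -3330 + 18*y)
3064 - z(-155) = 3064 - (-3330 + 18*(-155)) = 3064 - (-3330 - 2790) = 3064 - 1*(-6120) = 3064 + 6120 = 9184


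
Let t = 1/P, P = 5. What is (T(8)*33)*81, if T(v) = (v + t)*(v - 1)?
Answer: 767151/5 ≈ 1.5343e+5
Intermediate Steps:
t = 1/5 ≈ 0.20000
T(v) = (-1 + v)*(1/5 + v) (T(v) = (v + 1/5)*(v - 1) = (1/5 + v)*(-1 + v) = (-1 + v)*(1/5 + v))
(T(8)*33)*81 = ((-1/5 + 8**2 - 4/5*8)*33)*81 = ((-1/5 + 64 - 32/5)*33)*81 = ((287/5)*33)*81 = (9471/5)*81 = 767151/5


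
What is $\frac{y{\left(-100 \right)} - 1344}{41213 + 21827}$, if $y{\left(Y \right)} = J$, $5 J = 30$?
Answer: $- \frac{669}{31520} \approx -0.021225$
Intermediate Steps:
$J = 6$ ($J = \frac{1}{5} \cdot 30 = 6$)
$y{\left(Y \right)} = 6$
$\frac{y{\left(-100 \right)} - 1344}{41213 + 21827} = \frac{6 - 1344}{41213 + 21827} = - \frac{1338}{63040} = \left(-1338\right) \frac{1}{63040} = - \frac{669}{31520}$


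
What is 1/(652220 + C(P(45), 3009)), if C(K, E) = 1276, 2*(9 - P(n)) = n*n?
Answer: 1/653496 ≈ 1.5302e-6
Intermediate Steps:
P(n) = 9 - n**2/2 (P(n) = 9 - n*n/2 = 9 - n**2/2)
1/(652220 + C(P(45), 3009)) = 1/(652220 + 1276) = 1/653496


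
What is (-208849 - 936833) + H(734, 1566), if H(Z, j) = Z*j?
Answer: 3762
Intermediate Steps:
(-208849 - 936833) + H(734, 1566) = (-208849 - 936833) + 734*1566 = -1145682 + 1149444 = 3762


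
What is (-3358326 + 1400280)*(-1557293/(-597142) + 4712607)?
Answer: -2755065811064682201/298571 ≈ -9.2275e+12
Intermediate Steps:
(-3358326 + 1400280)*(-1557293/(-597142) + 4712607) = -1958046*(-1557293*(-1/597142) + 4712607) = -1958046*(1557293/597142 + 4712607) = -1958046*2814097126487/597142 = -2755065811064682201/298571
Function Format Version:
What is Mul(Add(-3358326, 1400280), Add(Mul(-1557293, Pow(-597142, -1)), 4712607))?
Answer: Rational(-2755065811064682201, 298571) ≈ -9.2275e+12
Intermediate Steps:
Mul(Add(-3358326, 1400280), Add(Mul(-1557293, Pow(-597142, -1)), 4712607)) = Mul(-1958046, Add(Mul(-1557293, Rational(-1, 597142)), 4712607)) = Mul(-1958046, Add(Rational(1557293, 597142), 4712607)) = Mul(-1958046, Rational(2814097126487, 597142)) = Rational(-2755065811064682201, 298571)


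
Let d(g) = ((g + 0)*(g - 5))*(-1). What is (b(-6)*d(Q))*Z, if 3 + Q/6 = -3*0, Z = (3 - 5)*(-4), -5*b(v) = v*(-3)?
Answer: 59616/5 ≈ 11923.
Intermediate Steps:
b(v) = 3*v/5 (b(v) = -v*(-3)/5 = -(-3)*v/5 = 3*v/5)
Z = 8 (Z = -2*(-4) = 8)
Q = -18 (Q = -18 + 6*(-3*0) = -18 + 6*0 = -18 + 0 = -18)
d(g) = -g*(-5 + g) (d(g) = (g*(-5 + g))*(-1) = -g*(-5 + g))
(b(-6)*d(Q))*Z = (((⅗)*(-6))*(-18*(5 - 1*(-18))))*8 = -(-324)*(5 + 18)/5*8 = -(-324)*23/5*8 = -18/5*(-414)*8 = (7452/5)*8 = 59616/5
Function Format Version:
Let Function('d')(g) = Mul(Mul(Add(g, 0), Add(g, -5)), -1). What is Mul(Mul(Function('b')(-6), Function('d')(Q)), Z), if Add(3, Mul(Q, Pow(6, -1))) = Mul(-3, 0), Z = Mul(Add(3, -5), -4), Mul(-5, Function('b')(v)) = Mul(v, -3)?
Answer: Rational(59616, 5) ≈ 11923.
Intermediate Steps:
Function('b')(v) = Mul(Rational(3, 5), v) (Function('b')(v) = Mul(Rational(-1, 5), Mul(v, -3)) = Mul(Rational(-1, 5), Mul(-3, v)) = Mul(Rational(3, 5), v))
Z = 8 (Z = Mul(-2, -4) = 8)
Q = -18 (Q = Add(-18, Mul(6, Mul(-3, 0))) = Add(-18, Mul(6, 0)) = Add(-18, 0) = -18)
Function('d')(g) = Mul(-1, g, Add(-5, g)) (Function('d')(g) = Mul(Mul(g, Add(-5, g)), -1) = Mul(-1, g, Add(-5, g)))
Mul(Mul(Function('b')(-6), Function('d')(Q)), Z) = Mul(Mul(Mul(Rational(3, 5), -6), Mul(-18, Add(5, Mul(-1, -18)))), 8) = Mul(Mul(Rational(-18, 5), Mul(-18, Add(5, 18))), 8) = Mul(Mul(Rational(-18, 5), Mul(-18, 23)), 8) = Mul(Mul(Rational(-18, 5), -414), 8) = Mul(Rational(7452, 5), 8) = Rational(59616, 5)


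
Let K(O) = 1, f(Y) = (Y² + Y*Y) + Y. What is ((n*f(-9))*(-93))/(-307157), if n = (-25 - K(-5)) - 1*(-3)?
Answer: -327267/307157 ≈ -1.0655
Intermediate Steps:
f(Y) = Y + 2*Y² (f(Y) = (Y² + Y²) + Y = 2*Y² + Y = Y + 2*Y²)
n = -23 (n = (-25 - 1*1) - 1*(-3) = (-25 - 1) + 3 = -26 + 3 = -23)
((n*f(-9))*(-93))/(-307157) = (-(-207)*(1 + 2*(-9))*(-93))/(-307157) = (-(-207)*(1 - 18)*(-93))*(-1/307157) = (-(-207)*(-17)*(-93))*(-1/307157) = (-23*153*(-93))*(-1/307157) = -3519*(-93)*(-1/307157) = 327267*(-1/307157) = -327267/307157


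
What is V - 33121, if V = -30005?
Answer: -63126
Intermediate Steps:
V - 33121 = -30005 - 33121 = -63126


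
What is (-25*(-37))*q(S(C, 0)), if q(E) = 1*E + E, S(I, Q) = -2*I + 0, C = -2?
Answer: 7400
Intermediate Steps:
S(I, Q) = -2*I
q(E) = 2*E (q(E) = E + E = 2*E)
(-25*(-37))*q(S(C, 0)) = (-25*(-37))*(2*(-2*(-2))) = 925*(2*4) = 925*8 = 7400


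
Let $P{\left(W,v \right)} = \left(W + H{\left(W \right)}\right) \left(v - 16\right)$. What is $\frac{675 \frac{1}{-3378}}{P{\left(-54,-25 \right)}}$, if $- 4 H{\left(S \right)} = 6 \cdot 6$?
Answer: $- \frac{25}{323162} \approx -7.7361 \cdot 10^{-5}$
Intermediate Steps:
$H{\left(S \right)} = -9$ ($H{\left(S \right)} = - \frac{6 \cdot 6}{4} = \left(- \frac{1}{4}\right) 36 = -9$)
$P{\left(W,v \right)} = \left(-16 + v\right) \left(-9 + W\right)$ ($P{\left(W,v \right)} = \left(W - 9\right) \left(v - 16\right) = \left(-9 + W\right) \left(-16 + v\right) = \left(-16 + v\right) \left(-9 + W\right)$)
$\frac{675 \frac{1}{-3378}}{P{\left(-54,-25 \right)}} = \frac{675 \frac{1}{-3378}}{144 - -864 - -225 - -1350} = \frac{675 \left(- \frac{1}{3378}\right)}{144 + 864 + 225 + 1350} = - \frac{225}{1126 \cdot 2583} = \left(- \frac{225}{1126}\right) \frac{1}{2583} = - \frac{25}{323162}$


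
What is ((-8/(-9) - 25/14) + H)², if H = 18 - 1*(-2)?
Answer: 5793649/15876 ≈ 364.93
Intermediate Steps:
H = 20 (H = 18 + 2 = 20)
((-8/(-9) - 25/14) + H)² = ((-8/(-9) - 25/14) + 20)² = ((-8*(-⅑) - 25*1/14) + 20)² = ((8/9 - 25/14) + 20)² = (-113/126 + 20)² = (2407/126)² = 5793649/15876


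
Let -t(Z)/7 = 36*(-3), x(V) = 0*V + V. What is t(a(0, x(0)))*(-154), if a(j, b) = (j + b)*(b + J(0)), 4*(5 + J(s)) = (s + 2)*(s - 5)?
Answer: -116424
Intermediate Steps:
J(s) = -5 + (-5 + s)*(2 + s)/4 (J(s) = -5 + ((s + 2)*(s - 5))/4 = -5 + ((2 + s)*(-5 + s))/4 = -5 + ((-5 + s)*(2 + s))/4 = -5 + (-5 + s)*(2 + s)/4)
x(V) = V (x(V) = 0 + V = V)
a(j, b) = (-15/2 + b)*(b + j) (a(j, b) = (j + b)*(b + (-15/2 - 3/4*0 + (1/4)*0**2)) = (b + j)*(b + (-15/2 + 0 + (1/4)*0)) = (b + j)*(b + (-15/2 + 0 + 0)) = (b + j)*(b - 15/2) = (b + j)*(-15/2 + b) = (-15/2 + b)*(b + j))
t(Z) = 756 (t(Z) = -252*(-3) = -7*(-108) = 756)
t(a(0, x(0)))*(-154) = 756*(-154) = -116424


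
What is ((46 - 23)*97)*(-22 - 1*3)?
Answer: -55775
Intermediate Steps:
((46 - 23)*97)*(-22 - 1*3) = (23*97)*(-22 - 3) = 2231*(-25) = -55775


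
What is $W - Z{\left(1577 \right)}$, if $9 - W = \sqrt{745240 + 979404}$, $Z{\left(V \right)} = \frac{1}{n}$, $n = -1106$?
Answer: $\frac{9955}{1106} - 2 \sqrt{431161} \approx -1304.3$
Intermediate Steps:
$Z{\left(V \right)} = - \frac{1}{1106}$ ($Z{\left(V \right)} = \frac{1}{-1106} = - \frac{1}{1106}$)
$W = 9 - 2 \sqrt{431161}$ ($W = 9 - \sqrt{745240 + 979404} = 9 - \sqrt{1724644} = 9 - 2 \sqrt{431161} \approx -1304.3$)
$W - Z{\left(1577 \right)} = \left(9 - 2 \sqrt{431161}\right) - - \frac{1}{1106} = \left(9 - 2 \sqrt{431161}\right) + \frac{1}{1106} = \frac{9955}{1106} - 2 \sqrt{431161}$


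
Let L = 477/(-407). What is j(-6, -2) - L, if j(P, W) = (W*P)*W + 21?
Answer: -744/407 ≈ -1.8280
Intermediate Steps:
L = -477/407 (L = 477*(-1/407) = -477/407 ≈ -1.1720)
j(P, W) = 21 + P*W² (j(P, W) = (P*W)*W + 21 = P*W² + 21 = 21 + P*W²)
j(-6, -2) - L = (21 - 6*(-2)²) - 1*(-477/407) = (21 - 6*4) + 477/407 = (21 - 24) + 477/407 = -3 + 477/407 = -744/407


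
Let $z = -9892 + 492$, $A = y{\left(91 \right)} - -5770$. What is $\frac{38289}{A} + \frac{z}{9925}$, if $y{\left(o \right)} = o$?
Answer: $\frac{12996997}{2326817} \approx 5.5857$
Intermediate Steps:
$A = 5861$ ($A = 91 - -5770 = 91 + 5770 = 5861$)
$z = -9400$
$\frac{38289}{A} + \frac{z}{9925} = \frac{38289}{5861} - \frac{9400}{9925} = 38289 \cdot \frac{1}{5861} - \frac{376}{397} = \frac{38289}{5861} - \frac{376}{397} = \frac{12996997}{2326817}$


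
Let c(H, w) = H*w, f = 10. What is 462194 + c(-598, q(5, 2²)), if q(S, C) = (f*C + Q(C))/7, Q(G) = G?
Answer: 3209046/7 ≈ 4.5844e+5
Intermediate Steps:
q(S, C) = 11*C/7 (q(S, C) = (10*C + C)/7 = (11*C)*(⅐) = 11*C/7)
462194 + c(-598, q(5, 2²)) = 462194 - 6578*2²/7 = 462194 - 6578*4/7 = 462194 - 598*44/7 = 462194 - 26312/7 = 3209046/7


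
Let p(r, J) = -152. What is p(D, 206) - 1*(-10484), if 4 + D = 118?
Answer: 10332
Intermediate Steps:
D = 114 (D = -4 + 118 = 114)
p(D, 206) - 1*(-10484) = -152 - 1*(-10484) = -152 + 10484 = 10332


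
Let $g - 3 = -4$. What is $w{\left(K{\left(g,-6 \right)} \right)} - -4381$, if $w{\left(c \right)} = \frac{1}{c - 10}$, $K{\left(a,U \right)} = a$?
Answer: $\frac{48190}{11} \approx 4380.9$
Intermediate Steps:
$g = -1$ ($g = 3 - 4 = -1$)
$w{\left(c \right)} = \frac{1}{-10 + c}$
$w{\left(K{\left(g,-6 \right)} \right)} - -4381 = \frac{1}{-10 - 1} - -4381 = \frac{1}{-11} + 4381 = - \frac{1}{11} + 4381 = \frac{48190}{11}$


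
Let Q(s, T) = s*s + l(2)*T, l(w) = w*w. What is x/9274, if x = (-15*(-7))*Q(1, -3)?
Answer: -1155/9274 ≈ -0.12454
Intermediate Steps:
l(w) = w²
Q(s, T) = s² + 4*T (Q(s, T) = s*s + 2²*T = s² + 4*T)
x = -1155 (x = (-15*(-7))*(1² + 4*(-3)) = 105*(1 - 12) = 105*(-11) = -1155)
x/9274 = -1155/9274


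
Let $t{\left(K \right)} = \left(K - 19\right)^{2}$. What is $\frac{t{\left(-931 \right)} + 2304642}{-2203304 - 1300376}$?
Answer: $- \frac{1603571}{1751840} \approx -0.91536$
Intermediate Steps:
$t{\left(K \right)} = \left(-19 + K\right)^{2}$
$\frac{t{\left(-931 \right)} + 2304642}{-2203304 - 1300376} = \frac{\left(-19 - 931\right)^{2} + 2304642}{-2203304 - 1300376} = \frac{\left(-950\right)^{2} + 2304642}{-3503680} = \left(902500 + 2304642\right) \left(- \frac{1}{3503680}\right) = 3207142 \left(- \frac{1}{3503680}\right) = - \frac{1603571}{1751840}$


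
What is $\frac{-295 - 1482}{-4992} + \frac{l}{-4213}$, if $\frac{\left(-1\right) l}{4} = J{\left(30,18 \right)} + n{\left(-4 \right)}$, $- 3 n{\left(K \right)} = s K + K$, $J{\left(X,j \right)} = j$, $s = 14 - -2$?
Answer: $\frac{8298533}{21031296} \approx 0.39458$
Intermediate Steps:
$s = 16$ ($s = 14 + 2 = 16$)
$n{\left(K \right)} = - \frac{17 K}{3}$ ($n{\left(K \right)} = - \frac{16 K + K}{3} = - \frac{17 K}{3}$)
$l = - \frac{488}{3}$ ($l = - 4 \left(18 - - \frac{68}{3}\right) = - 4 \left(18 + \frac{68}{3}\right) = \left(-4\right) \frac{122}{3} = - \frac{488}{3} \approx -162.67$)
$\frac{-295 - 1482}{-4992} + \frac{l}{-4213} = \frac{-295 - 1482}{-4992} - \frac{488}{3 \left(-4213\right)} = \left(-295 - 1482\right) \left(- \frac{1}{4992}\right) - - \frac{488}{12639} = \left(-1777\right) \left(- \frac{1}{4992}\right) + \frac{488}{12639} = \frac{1777}{4992} + \frac{488}{12639} = \frac{8298533}{21031296}$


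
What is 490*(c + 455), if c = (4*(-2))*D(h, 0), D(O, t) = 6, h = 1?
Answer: 199430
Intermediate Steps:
c = -48 (c = (4*(-2))*6 = -8*6 = -48)
490*(c + 455) = 490*(-48 + 455) = 490*407 = 199430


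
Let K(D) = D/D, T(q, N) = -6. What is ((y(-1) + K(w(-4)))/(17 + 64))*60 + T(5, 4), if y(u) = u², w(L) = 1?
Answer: -122/27 ≈ -4.5185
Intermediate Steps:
K(D) = 1
((y(-1) + K(w(-4)))/(17 + 64))*60 + T(5, 4) = (((-1)² + 1)/(17 + 64))*60 - 6 = ((1 + 1)/81)*60 - 6 = (2*(1/81))*60 - 6 = (2/81)*60 - 6 = 40/27 - 6 = -122/27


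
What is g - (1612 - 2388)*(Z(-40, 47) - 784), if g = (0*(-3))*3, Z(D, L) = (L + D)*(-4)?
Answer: -630112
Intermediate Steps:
Z(D, L) = -4*D - 4*L (Z(D, L) = (D + L)*(-4) = -4*D - 4*L)
g = 0 (g = 0*3 = 0)
g - (1612 - 2388)*(Z(-40, 47) - 784) = 0 - (1612 - 2388)*((-4*(-40) - 4*47) - 784) = 0 - (-776)*((160 - 188) - 784) = 0 - (-776)*(-28 - 784) = 0 - (-776)*(-812) = 0 - 1*630112 = 0 - 630112 = -630112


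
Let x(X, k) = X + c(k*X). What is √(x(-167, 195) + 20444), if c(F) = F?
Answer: 64*I*√3 ≈ 110.85*I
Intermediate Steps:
x(X, k) = X + X*k (x(X, k) = X + k*X = X + X*k)
√(x(-167, 195) + 20444) = √(-167*(1 + 195) + 20444) = √(-167*196 + 20444) = √(-32732 + 20444) = √(-12288) = 64*I*√3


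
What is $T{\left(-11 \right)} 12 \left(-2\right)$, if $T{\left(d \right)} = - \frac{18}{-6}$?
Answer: $-72$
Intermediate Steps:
$T{\left(d \right)} = 3$ ($T{\left(d \right)} = \left(-18\right) \left(- \frac{1}{6}\right) = 3$)
$T{\left(-11 \right)} 12 \left(-2\right) = 3 \cdot 12 \left(-2\right) = 3 \left(-24\right) = -72$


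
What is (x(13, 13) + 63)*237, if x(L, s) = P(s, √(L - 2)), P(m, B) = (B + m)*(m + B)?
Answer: 57591 + 6162*√11 ≈ 78028.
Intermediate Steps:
P(m, B) = (B + m)² (P(m, B) = (B + m)*(B + m) = (B + m)²)
x(L, s) = (s + √(-2 + L))² (x(L, s) = (√(L - 2) + s)² = (√(-2 + L) + s)² = (s + √(-2 + L))²)
(x(13, 13) + 63)*237 = ((13 + √(-2 + 13))² + 63)*237 = ((13 + √11)² + 63)*237 = (63 + (13 + √11)²)*237 = 14931 + 237*(13 + √11)²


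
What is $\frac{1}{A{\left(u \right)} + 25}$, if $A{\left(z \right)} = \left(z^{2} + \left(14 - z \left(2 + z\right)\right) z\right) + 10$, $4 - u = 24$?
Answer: $\frac{1}{7355} \approx 0.00013596$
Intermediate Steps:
$u = -20$ ($u = 4 - 24 = -20$)
$A{\left(z \right)} = 10 + z^{2} + z \left(14 - z \left(2 + z\right)\right)$ ($A{\left(z \right)} = \left(z^{2} + \left(14 - z \left(2 + z\right)\right) z\right) + 10 = \left(z^{2} + z \left(14 - z \left(2 + z\right)\right)\right) + 10 = 10 + z^{2} + z \left(14 - z \left(2 + z\right)\right)$)
$\frac{1}{A{\left(u \right)} + 25} = \frac{1}{\left(10 - \left(-20\right)^{2} - \left(-20\right)^{3} + 14 \left(-20\right)\right) + 25} = \frac{1}{\left(10 - 400 - -8000 - 280\right) + 25} = \frac{1}{\left(10 - 400 + 8000 - 280\right) + 25} = \frac{1}{7330 + 25} = \frac{1}{7355}$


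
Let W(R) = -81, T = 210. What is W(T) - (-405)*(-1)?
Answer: -486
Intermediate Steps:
W(T) - (-405)*(-1) = -81 - (-405)*(-1) = -81 - 1*405 = -81 - 405 = -486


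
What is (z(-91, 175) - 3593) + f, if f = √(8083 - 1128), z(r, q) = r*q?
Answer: -19518 + √6955 ≈ -19435.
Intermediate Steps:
z(r, q) = q*r
f = √6955 ≈ 83.397
(z(-91, 175) - 3593) + f = (175*(-91) - 3593) + √6955 = (-15925 - 3593) + √6955 = -19518 + √6955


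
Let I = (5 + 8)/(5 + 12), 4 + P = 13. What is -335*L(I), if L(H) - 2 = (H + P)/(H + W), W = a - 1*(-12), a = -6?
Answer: -26532/23 ≈ -1153.6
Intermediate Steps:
P = 9 (P = -4 + 13 = 9)
W = 6 (W = -6 - 1*(-12) = -6 + 12 = 6)
I = 13/17 ≈ 0.76471
L(H) = 2 + (9 + H)/(6 + H) (L(H) = 2 + (H + 9)/(H + 6) = 2 + (9 + H)/(6 + H))
-335*L(I) = -1005*(7 + 13/17)/(6 + 13/17) = -1005*132/(115/17*17) = -1005*17*132/(115*17) = -335*396/115 = -26532/23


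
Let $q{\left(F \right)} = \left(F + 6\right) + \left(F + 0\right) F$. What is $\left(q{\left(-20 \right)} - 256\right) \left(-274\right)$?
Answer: $-35620$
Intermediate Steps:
$q{\left(F \right)} = 6 + F + F^{2}$ ($q{\left(F \right)} = \left(6 + F\right) + F F = \left(6 + F\right) + F^{2} = 6 + F + F^{2}$)
$\left(q{\left(-20 \right)} - 256\right) \left(-274\right) = \left(\left(6 - 20 + \left(-20\right)^{2}\right) - 256\right) \left(-274\right) = \left(\left(6 - 20 + 400\right) - 256\right) \left(-274\right) = \left(386 - 256\right) \left(-274\right) = 130 \left(-274\right) = -35620$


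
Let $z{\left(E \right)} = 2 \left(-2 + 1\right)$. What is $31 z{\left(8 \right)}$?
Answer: $-62$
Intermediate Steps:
$z{\left(E \right)} = -2$ ($z{\left(E \right)} = 2 \left(-1\right) = -2$)
$31 z{\left(8 \right)} = 31 \left(-2\right) = -62$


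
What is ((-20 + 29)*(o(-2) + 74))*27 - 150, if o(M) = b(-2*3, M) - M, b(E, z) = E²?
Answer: 27066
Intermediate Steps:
o(M) = 36 - M (o(M) = (-2*3)² - M = (-6)² - M = 36 - M)
((-20 + 29)*(o(-2) + 74))*27 - 150 = ((-20 + 29)*((36 - 1*(-2)) + 74))*27 - 150 = (9*((36 + 2) + 74))*27 - 150 = (9*(38 + 74))*27 - 150 = (9*112)*27 - 150 = 1008*27 - 150 = 27216 - 150 = 27066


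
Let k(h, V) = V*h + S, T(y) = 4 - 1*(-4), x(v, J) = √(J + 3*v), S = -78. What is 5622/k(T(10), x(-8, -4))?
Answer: -109629/1969 - 22488*I*√7/1969 ≈ -55.677 - 30.217*I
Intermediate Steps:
T(y) = 8 (T(y) = 4 + 4 = 8)
k(h, V) = -78 + V*h (k(h, V) = V*h - 78 = -78 + V*h)
5622/k(T(10), x(-8, -4)) = 5622/(-78 + √(-4 + 3*(-8))*8) = 5622/(-78 + √(-4 - 24)*8) = 5622/(-78 + √(-28)*8) = 5622/(-78 + (2*I*√7)*8) = 5622/(-78 + 16*I*√7)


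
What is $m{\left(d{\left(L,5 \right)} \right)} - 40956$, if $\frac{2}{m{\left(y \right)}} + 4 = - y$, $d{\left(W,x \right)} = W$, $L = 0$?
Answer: $- \frac{81913}{2} \approx -40957.0$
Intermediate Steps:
$m{\left(y \right)} = \frac{2}{-4 - y}$
$m{\left(d{\left(L,5 \right)} \right)} - 40956 = - \frac{2}{4 + 0} - 40956 = - \frac{2}{4} - 40956 = \left(-2\right) \frac{1}{4} - 40956 = - \frac{1}{2} - 40956 = - \frac{81913}{2}$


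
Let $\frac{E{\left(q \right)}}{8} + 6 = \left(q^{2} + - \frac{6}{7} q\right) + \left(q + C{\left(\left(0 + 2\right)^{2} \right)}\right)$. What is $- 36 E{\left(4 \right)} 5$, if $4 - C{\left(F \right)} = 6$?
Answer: $- \frac{86400}{7} \approx -12343.0$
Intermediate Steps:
$C{\left(F \right)} = -2$ ($C{\left(F \right)} = 4 - 6 = -2$)
$E{\left(q \right)} = -64 + 8 q^{2} + \frac{8 q}{7}$ ($E{\left(q \right)} = -48 + 8 \left(\left(q^{2} + - \frac{6}{7} q\right) + \left(q - 2\right)\right) = -48 + 8 \left(\left(q^{2} + \left(-6\right) \frac{1}{7} q\right) + \left(-2 + q\right)\right) = -48 + 8 \left(\left(q^{2} - \frac{6 q}{7}\right) + \left(-2 + q\right)\right) = -48 + 8 \left(-2 + q^{2} + \frac{q}{7}\right) = -48 + \left(-16 + 8 q^{2} + \frac{8 q}{7}\right) = -64 + 8 q^{2} + \frac{8 q}{7}$)
$- 36 E{\left(4 \right)} 5 = - 36 \left(-64 + 8 \cdot 4^{2} + \frac{8}{7} \cdot 4\right) 5 = - 36 \left(-64 + 8 \cdot 16 + \frac{32}{7}\right) 5 = - 36 \left(-64 + 128 + \frac{32}{7}\right) 5 = \left(-36\right) \frac{480}{7} \cdot 5 = \left(- \frac{17280}{7}\right) 5 = - \frac{86400}{7}$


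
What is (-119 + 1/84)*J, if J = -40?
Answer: 99950/21 ≈ 4759.5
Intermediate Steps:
(-119 + 1/84)*J = (-119 + 1/84)*(-40) = -9995/84*(-40) = 99950/21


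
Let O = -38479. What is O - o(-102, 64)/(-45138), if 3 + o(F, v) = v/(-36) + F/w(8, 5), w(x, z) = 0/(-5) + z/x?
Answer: -78158937149/2031210 ≈ -38479.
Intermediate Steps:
w(x, z) = z/x (w(x, z) = 0*(-1/5) + z/x = 0 + z/x = z/x)
o(F, v) = -3 - v/36 + 8*F/5 (o(F, v) = -3 + (v/(-36) + F/((5/8))) = -3 + (v*(-1/36) + F/((5*(1/8)))) = -3 + (-v/36 + F/(5/8)) = -3 + (-v/36 + F*(8/5)) = -3 + (-v/36 + 8*F/5) = -3 - v/36 + 8*F/5)
O - o(-102, 64)/(-45138) = -38479 - (-3 - 1/36*64 + (8/5)*(-102))/(-45138) = -38479 - (-3 - 16/9 - 816/5)*(-1)/45138 = -38479 - (-7559)*(-1)/(45*45138) = -38479 - 1*7559/2031210 = -38479 - 7559/2031210 = -78158937149/2031210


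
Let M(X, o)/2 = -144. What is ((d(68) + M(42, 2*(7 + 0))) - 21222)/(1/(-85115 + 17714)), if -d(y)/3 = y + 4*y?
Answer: 1518544530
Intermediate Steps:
d(y) = -15*y (d(y) = -3*(y + 4*y) = -15*y)
M(X, o) = -288 (M(X, o) = 2*(-144) = -288)
((d(68) + M(42, 2*(7 + 0))) - 21222)/(1/(-85115 + 17714)) = ((-15*68 - 288) - 21222)/(1/(-85115 + 17714)) = ((-1020 - 288) - 21222)/(1/(-67401)) = (-1308 - 21222)/(-1/67401) = -22530*(-67401) = 1518544530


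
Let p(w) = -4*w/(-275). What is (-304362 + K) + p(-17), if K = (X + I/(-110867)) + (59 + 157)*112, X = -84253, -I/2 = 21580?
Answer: -11110678973731/30488425 ≈ -3.6442e+5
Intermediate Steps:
I = -43160 (I = -2*21580 = -43160)
p(w) = 4*w/275 (p(w) = -4*w*(-1/275) = 4*w/275)
K = -6658739727/110867 (K = (-84253 - 43160/(-110867)) + (59 + 157)*112 = (-84253 - 43160*(-1/110867)) + 216*112 = (-84253 + 43160/110867) + 24192 = -9340834191/110867 + 24192 = -6658739727/110867 ≈ -60061.)
(-304362 + K) + p(-17) = (-304362 - 6658739727/110867) + (4/275)*(-17) = -40402441581/110867 - 68/275 = -11110678973731/30488425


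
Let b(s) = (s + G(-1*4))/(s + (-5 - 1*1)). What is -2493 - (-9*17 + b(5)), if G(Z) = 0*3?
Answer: -2335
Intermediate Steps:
G(Z) = 0
b(s) = s/(-6 + s) (b(s) = (s + 0)/(s + (-5 - 1*1)) = s/(s + (-5 - 1)) = s/(s - 6) = s/(-6 + s))
-2493 - (-9*17 + b(5)) = -2493 - (-9*17 + 5/(-6 + 5)) = -2493 - (-153 + 5/(-1)) = -2493 - (-153 + 5*(-1)) = -2493 - (-153 - 5) = -2493 - 1*(-158) = -2493 + 158 = -2335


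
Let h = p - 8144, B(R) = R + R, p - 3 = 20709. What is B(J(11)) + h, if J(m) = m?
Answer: 12590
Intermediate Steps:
p = 20712 (p = 3 + 20709 = 20712)
B(R) = 2*R
h = 12568 (h = 20712 - 8144 = 12568)
B(J(11)) + h = 2*11 + 12568 = 22 + 12568 = 12590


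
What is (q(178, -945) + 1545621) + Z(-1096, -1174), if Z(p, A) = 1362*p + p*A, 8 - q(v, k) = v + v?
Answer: 1339225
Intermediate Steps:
q(v, k) = 8 - 2*v (q(v, k) = 8 - (v + v) = 8 - 2*v)
Z(p, A) = 1362*p + A*p
(q(178, -945) + 1545621) + Z(-1096, -1174) = ((8 - 2*178) + 1545621) - 1096*(1362 - 1174) = ((8 - 356) + 1545621) - 1096*188 = (-348 + 1545621) - 206048 = 1545273 - 206048 = 1339225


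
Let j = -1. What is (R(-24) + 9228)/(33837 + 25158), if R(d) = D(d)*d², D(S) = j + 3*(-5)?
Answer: 4/19665 ≈ 0.00020341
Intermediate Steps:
D(S) = -16 (D(S) = -1 + 3*(-5) = -1 - 15 = -16)
R(d) = -16*d²
(R(-24) + 9228)/(33837 + 25158) = (-16*(-24)² + 9228)/(33837 + 25158) = (-16*576 + 9228)/58995 = (-9216 + 9228)*(1/58995) = 12*(1/58995) = 4/19665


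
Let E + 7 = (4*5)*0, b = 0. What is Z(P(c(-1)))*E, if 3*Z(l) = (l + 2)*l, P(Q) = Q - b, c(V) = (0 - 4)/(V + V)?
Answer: -56/3 ≈ -18.667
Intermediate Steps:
c(V) = -2/V (c(V) = -4*1/(2*V) = -2/V)
P(Q) = Q (P(Q) = Q - 1*0 = Q + 0 = Q)
Z(l) = l*(2 + l)/3 (Z(l) = ((l + 2)*l)/3 = ((2 + l)*l)/3 = (l*(2 + l))/3 = l*(2 + l)/3)
E = -7 (E = -7 + (4*5)*0 = -7 + 20*0 = -7 + 0 = -7)
Z(P(c(-1)))*E = ((-2/(-1))*(2 - 2/(-1))/3)*(-7) = ((-2*(-1))*(2 - 2*(-1))/3)*(-7) = ((1/3)*2*(2 + 2))*(-7) = ((1/3)*2*4)*(-7) = (8/3)*(-7) = -56/3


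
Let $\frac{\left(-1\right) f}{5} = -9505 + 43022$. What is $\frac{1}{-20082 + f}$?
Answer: $- \frac{1}{187667} \approx -5.3286 \cdot 10^{-6}$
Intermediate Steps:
$f = -167585$ ($f = - 5 \left(-9505 + 43022\right) = \left(-5\right) 33517 = -167585$)
$\frac{1}{-20082 + f} = \frac{1}{-20082 - 167585} = \frac{1}{-187667} = - \frac{1}{187667}$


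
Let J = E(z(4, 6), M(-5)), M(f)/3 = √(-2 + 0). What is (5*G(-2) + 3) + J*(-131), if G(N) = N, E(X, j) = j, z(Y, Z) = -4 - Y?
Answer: -7 - 393*I*√2 ≈ -7.0 - 555.79*I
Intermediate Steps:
M(f) = 3*I*√2 (M(f) = 3*√(-2 + 0) = 3*√(-2) = 3*(I*√2) = 3*I*√2)
J = 3*I*√2 ≈ 4.2426*I
(5*G(-2) + 3) + J*(-131) = (5*(-2) + 3) + (3*I*√2)*(-131) = (-10 + 3) - 393*I*√2 = -7 - 393*I*√2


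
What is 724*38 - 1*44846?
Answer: -17334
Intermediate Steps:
724*38 - 1*44846 = 27512 - 44846 = -17334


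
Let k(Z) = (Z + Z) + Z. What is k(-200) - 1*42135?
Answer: -42735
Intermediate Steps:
k(Z) = 3*Z (k(Z) = 2*Z + Z = 3*Z)
k(-200) - 1*42135 = 3*(-200) - 1*42135 = -600 - 42135 = -42735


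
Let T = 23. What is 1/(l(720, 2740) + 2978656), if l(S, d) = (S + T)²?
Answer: 1/3530705 ≈ 2.8323e-7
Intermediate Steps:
l(S, d) = (23 + S)² (l(S, d) = (S + 23)² = (23 + S)²)
1/(l(720, 2740) + 2978656) = 1/((23 + 720)² + 2978656) = 1/(743² + 2978656) = 1/(552049 + 2978656) = 1/3530705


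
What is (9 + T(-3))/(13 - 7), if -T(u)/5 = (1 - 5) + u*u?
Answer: -8/3 ≈ -2.6667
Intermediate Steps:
T(u) = 20 - 5*u² (T(u) = -5*((1 - 5) + u*u) = -5*(-4 + u²) = 20 - 5*u²)
(9 + T(-3))/(13 - 7) = (9 + (20 - 5*(-3)²))/(13 - 7) = (9 + (20 - 5*9))/6 = (9 + (20 - 45))/6 = (9 - 25)/6 = (⅙)*(-16) = -8/3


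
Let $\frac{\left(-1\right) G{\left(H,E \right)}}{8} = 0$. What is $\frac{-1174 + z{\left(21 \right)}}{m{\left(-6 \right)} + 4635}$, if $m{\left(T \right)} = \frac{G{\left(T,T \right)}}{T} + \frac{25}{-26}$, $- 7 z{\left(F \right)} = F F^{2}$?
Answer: $- \frac{64922}{120485} \approx -0.53884$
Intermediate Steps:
$G{\left(H,E \right)} = 0$ ($G{\left(H,E \right)} = \left(-8\right) 0 = 0$)
$z{\left(F \right)} = - \frac{F^{3}}{7}$ ($z{\left(F \right)} = - \frac{F F^{2}}{7} = - \frac{F^{3}}{7}$)
$m{\left(T \right)} = - \frac{25}{26}$ ($m{\left(T \right)} = \frac{0}{T} + \frac{25}{-26} = 0 + 25 \left(- \frac{1}{26}\right) = 0 - \frac{25}{26} = - \frac{25}{26}$)
$\frac{-1174 + z{\left(21 \right)}}{m{\left(-6 \right)} + 4635} = \frac{-1174 - \frac{21^{3}}{7}}{- \frac{25}{26} + 4635} = \frac{-1174 - 1323}{\frac{120485}{26}} = \left(-1174 - 1323\right) \frac{26}{120485} = \left(-2497\right) \frac{26}{120485} = - \frac{64922}{120485}$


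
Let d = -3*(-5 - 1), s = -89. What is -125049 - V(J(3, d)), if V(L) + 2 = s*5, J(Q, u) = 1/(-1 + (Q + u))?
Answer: -124602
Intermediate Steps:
d = 18 (d = -3*(-6) = 18)
J(Q, u) = 1/(-1 + Q + u)
V(L) = -447 (V(L) = -2 - 89*5 = -2 - 445 = -447)
-125049 - V(J(3, d)) = -125049 - 1*(-447) = -125049 + 447 = -124602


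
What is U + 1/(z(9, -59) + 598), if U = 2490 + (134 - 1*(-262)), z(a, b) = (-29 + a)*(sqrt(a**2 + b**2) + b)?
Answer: 2505747301/868242 + 5*sqrt(3562)/434121 ≈ 2886.0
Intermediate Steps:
z(a, b) = (-29 + a)*(b + sqrt(a**2 + b**2))
U = 2886 (U = 2490 + (134 + 262) = 2490 + 396 = 2886)
U + 1/(z(9, -59) + 598) = 2886 + 1/((-29*(-59) - 29*sqrt(9**2 + (-59)**2) + 9*(-59) + 9*sqrt(9**2 + (-59)**2)) + 598) = 2886 + 1/((1711 - 29*sqrt(81 + 3481) - 531 + 9*sqrt(81 + 3481)) + 598) = 2886 + 1/((1711 - 29*sqrt(3562) - 531 + 9*sqrt(3562)) + 598) = 2886 + 1/((1180 - 20*sqrt(3562)) + 598) = 2886 + 1/(1778 - 20*sqrt(3562))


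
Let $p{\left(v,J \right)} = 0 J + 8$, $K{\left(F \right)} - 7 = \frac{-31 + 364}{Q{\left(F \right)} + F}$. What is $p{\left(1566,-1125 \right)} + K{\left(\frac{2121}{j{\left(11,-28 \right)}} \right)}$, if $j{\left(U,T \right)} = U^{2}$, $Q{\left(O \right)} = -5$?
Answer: $\frac{63033}{1516} \approx 41.578$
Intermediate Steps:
$K{\left(F \right)} = 7 + \frac{333}{-5 + F}$ ($K{\left(F \right)} = 7 + \frac{-31 + 364}{-5 + F} = 7 + \frac{333}{-5 + F}$)
$p{\left(v,J \right)} = 8$ ($p{\left(v,J \right)} = 0 + 8 = 8$)
$p{\left(1566,-1125 \right)} + K{\left(\frac{2121}{j{\left(11,-28 \right)}} \right)} = 8 + \frac{298 + 7 \frac{2121}{11^{2}}}{-5 + \frac{2121}{11^{2}}} = 8 + \frac{298 + 7 \cdot \frac{2121}{121}}{-5 + \frac{2121}{121}} = 8 + \frac{298 + \frac{14847}{121}}{\frac{1516}{121}} = 8 + \frac{121}{1516} \cdot \frac{50905}{121} = 8 + \frac{50905}{1516} = \frac{63033}{1516}$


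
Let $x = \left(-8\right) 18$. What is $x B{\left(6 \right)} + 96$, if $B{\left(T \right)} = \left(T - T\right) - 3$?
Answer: $528$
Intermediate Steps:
$B{\left(T \right)} = -3$ ($B{\left(T \right)} = 0 - 3 = -3$)
$x = -144$
$x B{\left(6 \right)} + 96 = \left(-144\right) \left(-3\right) + 96 = 432 + 96 = 528$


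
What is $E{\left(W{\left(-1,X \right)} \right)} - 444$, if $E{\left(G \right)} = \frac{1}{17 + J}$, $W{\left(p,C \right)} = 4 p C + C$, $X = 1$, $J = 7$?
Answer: $- \frac{10655}{24} \approx -443.96$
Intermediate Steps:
$W{\left(p,C \right)} = C + 4 C p$ ($W{\left(p,C \right)} = 4 C p + C = C + 4 C p$)
$E{\left(G \right)} = \frac{1}{24}$ ($E{\left(G \right)} = \frac{1}{17 + 7} = \frac{1}{24}$)
$E{\left(W{\left(-1,X \right)} \right)} - 444 = \frac{1}{24} - 444 = - \frac{10655}{24}$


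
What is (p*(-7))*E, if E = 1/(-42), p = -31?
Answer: -31/6 ≈ -5.1667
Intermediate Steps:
E = -1/42 ≈ -0.023810
(p*(-7))*E = -31*(-7)*(-1/42) = 217*(-1/42) = -31/6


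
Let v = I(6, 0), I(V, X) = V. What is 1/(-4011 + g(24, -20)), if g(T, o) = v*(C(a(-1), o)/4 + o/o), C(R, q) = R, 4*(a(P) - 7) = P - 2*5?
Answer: -8/31989 ≈ -0.00025009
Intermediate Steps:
a(P) = 9/2 + P/4 (a(P) = 7 + (P - 2*5)/4 = 7 + (P - 10)/4 = 7 + (-10 + P)/4 = 7 + (-5/2 + P/4) = 9/2 + P/4)
v = 6
g(T, o) = 99/8 (g(T, o) = 6*((9/2 + (1/4)*(-1))/4 + o/o) = 6*((9/2 - 1/4)*(1/4) + 1) = 6*((17/4)*(1/4) + 1) = 6*(17/16 + 1) = 6*(33/16) = 99/8)
1/(-4011 + g(24, -20)) = 1/(-4011 + 99/8) = 1/(-31989/8) = -8/31989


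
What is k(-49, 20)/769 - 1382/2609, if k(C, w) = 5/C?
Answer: -52088187/98309729 ≈ -0.52984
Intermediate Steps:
k(-49, 20)/769 - 1382/2609 = (5/(-49))/769 - 1382/2609 = (5*(-1/49))*(1/769) - 1382*1/2609 = -5/49*1/769 - 1382/2609 = -5/37681 - 1382/2609 = -52088187/98309729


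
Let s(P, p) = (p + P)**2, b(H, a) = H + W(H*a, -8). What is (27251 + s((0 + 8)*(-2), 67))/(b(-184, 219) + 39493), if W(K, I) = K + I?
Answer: -29852/995 ≈ -30.002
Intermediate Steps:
W(K, I) = I + K
b(H, a) = -8 + H + H*a (b(H, a) = H + (-8 + H*a) = -8 + H + H*a)
s(P, p) = (P + p)**2
(27251 + s((0 + 8)*(-2), 67))/(b(-184, 219) + 39493) = (27251 + ((0 + 8)*(-2) + 67)**2)/((-8 - 184 - 184*219) + 39493) = (27251 + (8*(-2) + 67)**2)/((-8 - 184 - 40296) + 39493) = (27251 + (-16 + 67)**2)/(-40488 + 39493) = (27251 + 51**2)/(-995) = (27251 + 2601)*(-1/995) = 29852*(-1/995) = -29852/995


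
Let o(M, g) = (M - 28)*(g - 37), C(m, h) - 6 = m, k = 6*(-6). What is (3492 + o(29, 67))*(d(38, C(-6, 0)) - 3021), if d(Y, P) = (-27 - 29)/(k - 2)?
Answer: -202060662/19 ≈ -1.0635e+7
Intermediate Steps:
k = -36
C(m, h) = 6 + m
d(Y, P) = 28/19 (d(Y, P) = (-27 - 29)/(-36 - 2) = -56/(-38) = -56*(-1/38) = 28/19)
o(M, g) = (-37 + g)*(-28 + M) (o(M, g) = (-28 + M)*(-37 + g) = (-37 + g)*(-28 + M))
(3492 + o(29, 67))*(d(38, C(-6, 0)) - 3021) = (3492 + (1036 - 37*29 - 28*67 + 29*67))*(28/19 - 3021) = (3492 + (1036 - 1073 - 1876 + 1943))*(-57371/19) = (3492 + 30)*(-57371/19) = 3522*(-57371/19) = -202060662/19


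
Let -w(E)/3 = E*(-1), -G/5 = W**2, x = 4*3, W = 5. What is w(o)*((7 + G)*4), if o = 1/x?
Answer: -118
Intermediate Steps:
x = 12
G = -125 (G = -5*5**2 = -5*25 = -125)
o = 1/12 ≈ 0.083333
w(E) = 3*E (w(E) = -3*E*(-1) = -(-3)*E = 3*E)
w(o)*((7 + G)*4) = (3*(1/12))*((7 - 125)*4) = (-118*4)/4 = (1/4)*(-472) = -118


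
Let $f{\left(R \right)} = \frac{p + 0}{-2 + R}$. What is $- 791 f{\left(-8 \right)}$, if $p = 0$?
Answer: $0$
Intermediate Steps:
$f{\left(R \right)} = 0$ ($f{\left(R \right)} = \frac{0 + 0}{-2 + R} = \frac{0}{-2 + R} = 0$)
$- 791 f{\left(-8 \right)} = \left(-791\right) 0 = 0$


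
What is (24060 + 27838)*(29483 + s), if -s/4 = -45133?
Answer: 10899358470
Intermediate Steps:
s = 180532 (s = -4*(-45133) = 180532)
(24060 + 27838)*(29483 + s) = (24060 + 27838)*(29483 + 180532) = 51898*210015 = 10899358470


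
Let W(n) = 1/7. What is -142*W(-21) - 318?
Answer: -2368/7 ≈ -338.29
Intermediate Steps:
W(n) = ⅐
-142*W(-21) - 318 = -142*⅐ - 318 = -142/7 - 318 = -2368/7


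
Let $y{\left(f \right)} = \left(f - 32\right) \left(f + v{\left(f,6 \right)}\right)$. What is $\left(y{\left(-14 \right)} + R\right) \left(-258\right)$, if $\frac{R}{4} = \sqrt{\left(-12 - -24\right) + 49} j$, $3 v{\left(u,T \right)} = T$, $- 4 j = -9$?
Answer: $-142416 - 2322 \sqrt{61} \approx -1.6055 \cdot 10^{5}$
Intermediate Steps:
$j = \frac{9}{4}$ ($j = \left(- \frac{1}{4}\right) \left(-9\right) = \frac{9}{4} \approx 2.25$)
$v{\left(u,T \right)} = \frac{T}{3}$
$y{\left(f \right)} = \left(-32 + f\right) \left(2 + f\right)$ ($y{\left(f \right)} = \left(f - 32\right) \left(f + \frac{1}{3} \cdot 6\right) = \left(-32 + f\right) \left(f + 2\right) = \left(-32 + f\right) \left(2 + f\right)$)
$R = 9 \sqrt{61}$ ($R = 4 \sqrt{\left(-12 - -24\right) + 49} \cdot \frac{9}{4} = 4 \sqrt{\left(-12 + 24\right) + 49} \cdot \frac{9}{4} = 4 \sqrt{12 + 49} \cdot \frac{9}{4} = 4 \sqrt{61} \cdot \frac{9}{4} = 4 \frac{9 \sqrt{61}}{4} = 9 \sqrt{61} \approx 70.292$)
$\left(y{\left(-14 \right)} + R\right) \left(-258\right) = \left(\left(-64 + \left(-14\right)^{2} - -420\right) + 9 \sqrt{61}\right) \left(-258\right) = \left(\left(-64 + 196 + 420\right) + 9 \sqrt{61}\right) \left(-258\right) = \left(552 + 9 \sqrt{61}\right) \left(-258\right) = -142416 - 2322 \sqrt{61}$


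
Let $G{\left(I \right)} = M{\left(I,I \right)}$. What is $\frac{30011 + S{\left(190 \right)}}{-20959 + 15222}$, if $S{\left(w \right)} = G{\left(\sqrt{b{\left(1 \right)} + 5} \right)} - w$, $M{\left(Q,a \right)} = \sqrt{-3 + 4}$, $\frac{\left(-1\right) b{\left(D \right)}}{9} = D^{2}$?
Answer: $- \frac{29822}{5737} \approx -5.1982$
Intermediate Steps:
$b{\left(D \right)} = - 9 D^{2}$
$M{\left(Q,a \right)} = 1$ ($M{\left(Q,a \right)} = \sqrt{1} = 1$)
$G{\left(I \right)} = 1$
$S{\left(w \right)} = 1 - w$
$\frac{30011 + S{\left(190 \right)}}{-20959 + 15222} = \frac{30011 + \left(1 - 190\right)}{-20959 + 15222} = \frac{30011 + \left(1 - 190\right)}{-5737} = \left(30011 - 189\right) \left(- \frac{1}{5737}\right) = 29822 \left(- \frac{1}{5737}\right) = - \frac{29822}{5737}$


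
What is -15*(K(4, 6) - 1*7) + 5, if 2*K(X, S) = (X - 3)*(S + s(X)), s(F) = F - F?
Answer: 65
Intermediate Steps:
s(F) = 0
K(X, S) = S*(-3 + X)/2 (K(X, S) = ((X - 3)*(S + 0))/2 = ((-3 + X)*S)/2 = (S*(-3 + X))/2 = S*(-3 + X)/2)
-15*(K(4, 6) - 1*7) + 5 = -15*((½)*6*(-3 + 4) - 1*7) + 5 = -15*((½)*6*1 - 7) + 5 = -15*(3 - 7) + 5 = -15*(-4) + 5 = 60 + 5 = 65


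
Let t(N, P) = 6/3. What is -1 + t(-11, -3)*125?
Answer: 249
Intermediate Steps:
t(N, P) = 2 (t(N, P) = 6*(⅓) = 2)
-1 + t(-11, -3)*125 = -1 + 2*125 = -1 + 250 = 249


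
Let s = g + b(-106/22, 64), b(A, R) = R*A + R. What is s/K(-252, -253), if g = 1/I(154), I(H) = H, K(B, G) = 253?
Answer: -311/322 ≈ -0.96584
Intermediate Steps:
b(A, R) = R + A*R (b(A, R) = A*R + R = R + A*R)
g = 1/154 ≈ 0.0064935
s = -3421/14 (s = 1/154 + 64*(1 - 106/22) = 1/154 + 64*(1 - 106*1/22) = 1/154 + 64*(1 - 53/11) = 1/154 + 64*(-42/11) = 1/154 - 2688/11 = -3421/14 ≈ -244.36)
s/K(-252, -253) = -3421/14/253 = -3421/14*1/253 = -311/322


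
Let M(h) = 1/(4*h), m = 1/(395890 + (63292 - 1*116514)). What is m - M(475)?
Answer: -21298/40691825 ≈ -0.00052340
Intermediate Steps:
m = 1/342668 (m = 1/(395890 + (63292 - 116514)) = 1/(395890 - 53222) = 1/342668 ≈ 2.9183e-6)
M(h) = 1/(4*h)
m - M(475) = 1/342668 - 1/(4*475) = 1/342668 - 1*1/1900 = 1/342668 - 1/1900 = -21298/40691825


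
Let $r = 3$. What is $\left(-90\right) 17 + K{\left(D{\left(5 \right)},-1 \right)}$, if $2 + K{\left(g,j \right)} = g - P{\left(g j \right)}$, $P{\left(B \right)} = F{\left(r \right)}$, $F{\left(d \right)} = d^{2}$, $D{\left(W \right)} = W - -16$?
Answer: $-1520$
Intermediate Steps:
$D{\left(W \right)} = 16 + W$ ($D{\left(W \right)} = W + 16 = 16 + W$)
$P{\left(B \right)} = 9$ ($P{\left(B \right)} = 3^{2} = 9$)
$K{\left(g,j \right)} = -11 + g$ ($K{\left(g,j \right)} = -2 + \left(g - 9\right) = -2 + \left(-9 + g\right) = -11 + g$)
$\left(-90\right) 17 + K{\left(D{\left(5 \right)},-1 \right)} = \left(-90\right) 17 + \left(-11 + \left(16 + 5\right)\right) = -1530 + \left(-11 + 21\right) = -1530 + 10 = -1520$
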